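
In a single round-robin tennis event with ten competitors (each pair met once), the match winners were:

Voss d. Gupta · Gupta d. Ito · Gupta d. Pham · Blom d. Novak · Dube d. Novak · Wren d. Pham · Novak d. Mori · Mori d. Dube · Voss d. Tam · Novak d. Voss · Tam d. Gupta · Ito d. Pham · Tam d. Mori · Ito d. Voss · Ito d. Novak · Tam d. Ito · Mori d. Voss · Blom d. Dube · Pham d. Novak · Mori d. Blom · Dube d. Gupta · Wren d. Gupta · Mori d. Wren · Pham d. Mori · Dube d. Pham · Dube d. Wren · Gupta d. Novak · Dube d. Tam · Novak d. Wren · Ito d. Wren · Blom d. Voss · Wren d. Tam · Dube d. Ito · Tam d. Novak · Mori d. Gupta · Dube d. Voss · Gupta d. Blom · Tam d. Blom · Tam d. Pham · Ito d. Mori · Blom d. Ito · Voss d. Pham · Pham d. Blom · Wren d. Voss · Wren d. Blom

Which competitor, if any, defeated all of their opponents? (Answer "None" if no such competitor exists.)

Highest win total is Dube with 7 (out of 9 possible).
Dube lost to Blom, Mori, so no competitor went undefeated.

None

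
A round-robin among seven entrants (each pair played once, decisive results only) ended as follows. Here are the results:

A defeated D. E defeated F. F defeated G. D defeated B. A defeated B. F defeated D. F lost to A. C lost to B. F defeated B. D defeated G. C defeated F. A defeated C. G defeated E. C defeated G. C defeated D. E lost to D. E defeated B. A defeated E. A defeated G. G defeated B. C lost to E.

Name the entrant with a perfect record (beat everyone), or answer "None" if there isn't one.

A has 6 wins out of 6 opponents — a perfect record.

A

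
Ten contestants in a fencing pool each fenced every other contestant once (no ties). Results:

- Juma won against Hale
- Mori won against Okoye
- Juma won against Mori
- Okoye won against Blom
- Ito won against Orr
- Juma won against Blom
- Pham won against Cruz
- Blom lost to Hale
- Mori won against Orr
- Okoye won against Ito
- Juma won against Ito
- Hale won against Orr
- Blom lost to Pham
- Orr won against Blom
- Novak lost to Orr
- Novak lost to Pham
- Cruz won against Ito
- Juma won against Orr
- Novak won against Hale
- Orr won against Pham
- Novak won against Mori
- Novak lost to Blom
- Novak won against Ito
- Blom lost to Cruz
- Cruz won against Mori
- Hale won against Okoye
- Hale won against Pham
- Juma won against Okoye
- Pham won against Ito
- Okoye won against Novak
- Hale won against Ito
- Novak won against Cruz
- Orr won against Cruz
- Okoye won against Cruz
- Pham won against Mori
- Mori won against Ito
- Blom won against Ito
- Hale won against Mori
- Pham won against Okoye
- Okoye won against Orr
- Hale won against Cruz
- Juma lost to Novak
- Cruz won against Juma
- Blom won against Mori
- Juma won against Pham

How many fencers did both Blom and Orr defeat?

Blom beat: Ito, Mori, Novak.
Orr beat: Pham, Blom, Cruz, Novak.
Both beat: Novak — 1.

1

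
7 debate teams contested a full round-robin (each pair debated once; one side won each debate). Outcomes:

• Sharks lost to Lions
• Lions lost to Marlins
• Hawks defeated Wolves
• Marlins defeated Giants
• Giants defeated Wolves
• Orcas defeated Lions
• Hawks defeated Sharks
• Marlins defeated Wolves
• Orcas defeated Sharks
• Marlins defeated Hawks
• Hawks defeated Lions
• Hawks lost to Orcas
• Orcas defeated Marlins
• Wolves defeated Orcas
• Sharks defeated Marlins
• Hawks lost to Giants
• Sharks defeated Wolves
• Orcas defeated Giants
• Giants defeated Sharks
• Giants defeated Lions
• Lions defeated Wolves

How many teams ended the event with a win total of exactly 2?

Win totals: Lions 2, Sharks 2, Hawks 3, Giants 4, Marlins 4, Orcas 5, Wolves 1.
Exactly 2: Lions, Sharks — 2 teams.

2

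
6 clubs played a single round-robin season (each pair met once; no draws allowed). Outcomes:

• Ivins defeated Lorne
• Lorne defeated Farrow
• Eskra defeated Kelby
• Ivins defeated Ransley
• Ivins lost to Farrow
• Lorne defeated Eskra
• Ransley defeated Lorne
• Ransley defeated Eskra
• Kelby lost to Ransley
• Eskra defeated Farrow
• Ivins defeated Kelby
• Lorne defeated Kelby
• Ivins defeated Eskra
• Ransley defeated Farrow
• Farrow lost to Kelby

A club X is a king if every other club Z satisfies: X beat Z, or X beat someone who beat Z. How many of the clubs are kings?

Eskra cannot reach Lorne, Ransley in two steps.
Lorne cannot reach Ransley in two steps.
Farrow reaches everyone (king).
Ransley reaches everyone (king).
Kelby cannot reach Eskra, Lorne, Ransley in two steps.
Ivins reaches everyone (king).
Kings: Farrow, Ransley, Ivins — 3.

3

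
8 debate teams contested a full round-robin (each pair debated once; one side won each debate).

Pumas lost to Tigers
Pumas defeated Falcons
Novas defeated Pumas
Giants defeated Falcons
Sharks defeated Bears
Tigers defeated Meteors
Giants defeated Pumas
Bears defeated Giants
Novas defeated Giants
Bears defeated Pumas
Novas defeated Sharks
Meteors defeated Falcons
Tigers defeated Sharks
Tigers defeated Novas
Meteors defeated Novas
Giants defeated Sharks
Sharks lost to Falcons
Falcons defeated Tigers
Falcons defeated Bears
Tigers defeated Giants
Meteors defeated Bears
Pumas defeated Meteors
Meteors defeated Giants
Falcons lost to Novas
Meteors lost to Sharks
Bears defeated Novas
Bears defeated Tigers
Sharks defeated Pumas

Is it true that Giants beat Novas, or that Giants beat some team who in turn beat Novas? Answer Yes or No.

Giants did not beat Novas directly.
Giants beat Falcons, Pumas, Sharks, but each of them lost to Novas. No two-step path.

No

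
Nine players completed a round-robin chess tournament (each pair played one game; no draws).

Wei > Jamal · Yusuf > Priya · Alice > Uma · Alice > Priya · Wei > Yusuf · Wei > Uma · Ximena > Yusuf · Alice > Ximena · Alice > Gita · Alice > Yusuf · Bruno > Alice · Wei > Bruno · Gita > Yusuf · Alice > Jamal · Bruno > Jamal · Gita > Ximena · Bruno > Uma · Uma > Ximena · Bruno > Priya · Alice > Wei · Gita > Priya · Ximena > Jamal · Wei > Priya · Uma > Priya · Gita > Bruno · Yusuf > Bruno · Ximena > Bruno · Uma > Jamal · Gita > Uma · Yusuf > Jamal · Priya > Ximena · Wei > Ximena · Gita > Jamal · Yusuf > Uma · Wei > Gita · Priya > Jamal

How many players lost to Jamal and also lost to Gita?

Jamal beat: no one.
Gita beat: Bruno, Jamal, Priya, Uma, Ximena, Yusuf.
No one was beaten by both.

0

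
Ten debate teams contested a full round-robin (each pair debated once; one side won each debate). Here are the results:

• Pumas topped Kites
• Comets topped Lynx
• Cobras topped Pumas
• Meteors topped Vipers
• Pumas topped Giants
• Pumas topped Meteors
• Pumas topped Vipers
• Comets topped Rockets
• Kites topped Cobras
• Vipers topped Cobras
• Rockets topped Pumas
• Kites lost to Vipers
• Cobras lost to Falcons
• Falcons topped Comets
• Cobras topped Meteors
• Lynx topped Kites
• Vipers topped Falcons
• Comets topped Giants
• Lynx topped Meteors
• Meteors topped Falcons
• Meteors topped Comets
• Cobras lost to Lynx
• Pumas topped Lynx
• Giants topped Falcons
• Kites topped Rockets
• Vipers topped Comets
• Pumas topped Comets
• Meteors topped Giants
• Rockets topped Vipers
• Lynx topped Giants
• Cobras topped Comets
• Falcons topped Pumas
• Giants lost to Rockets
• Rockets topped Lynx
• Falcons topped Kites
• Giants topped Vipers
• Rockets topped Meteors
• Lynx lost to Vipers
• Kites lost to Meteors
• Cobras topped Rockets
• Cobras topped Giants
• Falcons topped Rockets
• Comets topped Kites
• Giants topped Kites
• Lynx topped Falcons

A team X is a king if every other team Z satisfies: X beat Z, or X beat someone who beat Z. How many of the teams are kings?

Falcons reaches everyone (king).
Vipers reaches everyone (king).
Lynx reaches everyone (king).
Kites cannot reach Falcons in two steps.
Pumas reaches everyone (king).
Comets reaches everyone (king).
Cobras reaches everyone (king).
Meteors reaches everyone (king).
Rockets reaches everyone (king).
Giants cannot reach Meteors in two steps.
Kings: Falcons, Vipers, Lynx, Pumas, Comets, Cobras, Meteors, Rockets — 8.

8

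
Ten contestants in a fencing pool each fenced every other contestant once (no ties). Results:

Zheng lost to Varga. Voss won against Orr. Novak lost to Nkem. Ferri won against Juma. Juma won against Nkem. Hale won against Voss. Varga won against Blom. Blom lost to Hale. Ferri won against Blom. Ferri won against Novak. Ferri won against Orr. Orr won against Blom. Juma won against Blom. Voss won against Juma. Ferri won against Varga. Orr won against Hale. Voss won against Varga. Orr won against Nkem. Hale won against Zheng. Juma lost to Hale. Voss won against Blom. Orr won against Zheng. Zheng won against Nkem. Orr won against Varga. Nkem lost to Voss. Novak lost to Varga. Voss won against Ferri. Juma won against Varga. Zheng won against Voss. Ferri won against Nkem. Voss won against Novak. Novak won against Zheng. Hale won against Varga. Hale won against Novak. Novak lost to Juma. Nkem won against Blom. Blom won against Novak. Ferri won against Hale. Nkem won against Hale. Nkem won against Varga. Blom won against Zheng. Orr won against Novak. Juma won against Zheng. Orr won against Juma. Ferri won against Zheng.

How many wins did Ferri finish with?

Ferri's results: beat Varga, Zheng, Hale, Novak, Orr, Nkem, Juma, Blom; lost to Voss.
That is 8 wins.

8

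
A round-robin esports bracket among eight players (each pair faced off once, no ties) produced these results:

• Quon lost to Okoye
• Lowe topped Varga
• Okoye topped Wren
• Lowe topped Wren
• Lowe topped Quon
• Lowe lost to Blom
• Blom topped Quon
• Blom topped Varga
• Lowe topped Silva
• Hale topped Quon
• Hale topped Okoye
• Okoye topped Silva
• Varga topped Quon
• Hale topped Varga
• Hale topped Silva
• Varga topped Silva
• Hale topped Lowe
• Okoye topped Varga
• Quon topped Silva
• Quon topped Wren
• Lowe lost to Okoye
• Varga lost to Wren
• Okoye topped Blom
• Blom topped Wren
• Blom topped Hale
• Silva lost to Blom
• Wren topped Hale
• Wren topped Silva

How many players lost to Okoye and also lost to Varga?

Okoye beat: Blom, Varga, Wren, Lowe, Silva, Quon.
Varga beat: Silva, Quon.
Both beat: Silva, Quon — 2.

2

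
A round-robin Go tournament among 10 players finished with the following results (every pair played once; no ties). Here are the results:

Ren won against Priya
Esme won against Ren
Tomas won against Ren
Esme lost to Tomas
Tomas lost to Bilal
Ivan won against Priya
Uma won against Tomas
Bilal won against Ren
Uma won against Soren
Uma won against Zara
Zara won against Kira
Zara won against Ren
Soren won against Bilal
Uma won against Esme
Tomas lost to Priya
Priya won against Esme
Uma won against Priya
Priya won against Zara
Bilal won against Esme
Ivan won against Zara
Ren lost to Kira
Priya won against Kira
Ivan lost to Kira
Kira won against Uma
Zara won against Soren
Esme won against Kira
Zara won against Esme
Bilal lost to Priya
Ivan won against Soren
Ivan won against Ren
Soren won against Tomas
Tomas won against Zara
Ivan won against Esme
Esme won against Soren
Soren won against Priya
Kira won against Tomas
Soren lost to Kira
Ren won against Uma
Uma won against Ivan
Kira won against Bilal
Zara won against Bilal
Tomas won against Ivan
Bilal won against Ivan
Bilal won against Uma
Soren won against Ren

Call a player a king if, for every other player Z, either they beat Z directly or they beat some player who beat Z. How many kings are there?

9

Tomas reaches everyone (king).
Soren reaches everyone (king).
Ren reaches everyone (king).
Uma reaches everyone (king).
Zara reaches everyone (king).
Priya reaches everyone (king).
Kira reaches everyone (king).
Ivan reaches everyone (king).
Bilal reaches everyone (king).
Esme cannot reach Zara in two steps.
Kings: Tomas, Soren, Ren, Uma, Zara, Priya, Kira, Ivan, Bilal — 9.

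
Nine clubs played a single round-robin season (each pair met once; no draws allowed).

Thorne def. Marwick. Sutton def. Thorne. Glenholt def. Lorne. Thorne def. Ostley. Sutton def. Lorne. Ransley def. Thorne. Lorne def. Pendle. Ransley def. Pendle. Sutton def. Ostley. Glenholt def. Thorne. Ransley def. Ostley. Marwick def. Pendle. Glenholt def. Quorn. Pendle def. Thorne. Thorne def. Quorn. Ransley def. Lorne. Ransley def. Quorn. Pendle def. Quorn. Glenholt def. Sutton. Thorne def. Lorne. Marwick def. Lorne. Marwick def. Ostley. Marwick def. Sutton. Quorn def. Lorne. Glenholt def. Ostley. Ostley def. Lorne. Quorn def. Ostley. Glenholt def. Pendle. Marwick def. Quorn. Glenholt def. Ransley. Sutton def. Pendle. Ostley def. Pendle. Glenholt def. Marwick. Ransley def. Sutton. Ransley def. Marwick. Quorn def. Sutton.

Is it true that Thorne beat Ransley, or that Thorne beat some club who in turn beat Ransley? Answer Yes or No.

Thorne did not beat Ransley directly.
Thorne beat Lorne, Quorn, Marwick, Ostley, but each of them lost to Ransley. No two-step path.

No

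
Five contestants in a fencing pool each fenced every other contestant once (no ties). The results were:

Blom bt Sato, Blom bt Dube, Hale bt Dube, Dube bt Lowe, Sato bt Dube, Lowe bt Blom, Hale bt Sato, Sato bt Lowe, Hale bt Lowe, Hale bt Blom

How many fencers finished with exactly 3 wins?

Win totals: Dube 1, Blom 2, Hale 4, Sato 2, Lowe 1.
No fencer has exactly 3 wins.

0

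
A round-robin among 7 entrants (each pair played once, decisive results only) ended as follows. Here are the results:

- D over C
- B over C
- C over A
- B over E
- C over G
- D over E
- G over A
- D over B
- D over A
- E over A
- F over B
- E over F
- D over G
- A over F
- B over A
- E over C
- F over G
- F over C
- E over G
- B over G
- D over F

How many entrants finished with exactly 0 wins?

0

Win totals: A 1, B 4, C 2, D 6, E 4, F 3, G 1.
No entrant has exactly 0 wins.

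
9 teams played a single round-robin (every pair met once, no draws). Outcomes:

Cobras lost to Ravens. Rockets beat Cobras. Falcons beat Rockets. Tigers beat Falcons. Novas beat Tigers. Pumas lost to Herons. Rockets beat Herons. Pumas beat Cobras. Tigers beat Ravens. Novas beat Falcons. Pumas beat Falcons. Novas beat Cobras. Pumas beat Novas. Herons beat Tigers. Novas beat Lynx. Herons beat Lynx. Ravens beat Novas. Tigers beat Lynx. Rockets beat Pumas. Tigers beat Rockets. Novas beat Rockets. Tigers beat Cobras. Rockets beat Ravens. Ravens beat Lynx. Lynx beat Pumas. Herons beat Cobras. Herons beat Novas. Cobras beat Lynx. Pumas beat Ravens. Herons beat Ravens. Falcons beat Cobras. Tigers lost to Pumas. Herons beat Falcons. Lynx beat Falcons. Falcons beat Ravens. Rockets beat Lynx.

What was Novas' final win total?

5

Novas' results: beat Cobras, Rockets, Falcons, Tigers, Lynx; lost to Herons, Pumas, Ravens.
That is 5 wins.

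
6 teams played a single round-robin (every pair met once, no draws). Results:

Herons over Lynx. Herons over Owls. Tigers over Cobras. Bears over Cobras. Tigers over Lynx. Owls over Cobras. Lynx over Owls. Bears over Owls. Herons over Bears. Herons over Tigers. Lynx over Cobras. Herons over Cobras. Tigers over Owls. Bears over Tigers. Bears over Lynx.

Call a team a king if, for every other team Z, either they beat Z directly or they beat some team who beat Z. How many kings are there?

Cobras cannot reach Tigers, Owls, Lynx, Herons, Bears in two steps.
Tigers cannot reach Herons, Bears in two steps.
Owls cannot reach Tigers, Lynx, Herons, Bears in two steps.
Lynx cannot reach Tigers, Herons, Bears in two steps.
Herons reaches everyone (king).
Bears cannot reach Herons in two steps.
Kings: Herons — 1.

1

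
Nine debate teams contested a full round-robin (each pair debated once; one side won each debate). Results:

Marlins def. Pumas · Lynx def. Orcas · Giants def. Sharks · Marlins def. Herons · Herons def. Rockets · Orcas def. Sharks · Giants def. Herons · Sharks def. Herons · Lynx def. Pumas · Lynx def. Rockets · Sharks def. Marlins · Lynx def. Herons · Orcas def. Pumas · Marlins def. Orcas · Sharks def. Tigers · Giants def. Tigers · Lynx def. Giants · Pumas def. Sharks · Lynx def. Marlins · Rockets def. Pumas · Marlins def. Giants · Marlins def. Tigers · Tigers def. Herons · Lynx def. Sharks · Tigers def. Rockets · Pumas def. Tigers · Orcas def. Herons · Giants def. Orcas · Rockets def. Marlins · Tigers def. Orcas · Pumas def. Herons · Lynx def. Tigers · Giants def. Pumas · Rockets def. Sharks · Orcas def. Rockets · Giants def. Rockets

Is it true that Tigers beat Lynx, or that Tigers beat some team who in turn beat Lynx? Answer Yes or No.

Tigers did not beat Lynx directly.
Tigers beat Rockets, Orcas, Herons, but each of them lost to Lynx. No two-step path.

No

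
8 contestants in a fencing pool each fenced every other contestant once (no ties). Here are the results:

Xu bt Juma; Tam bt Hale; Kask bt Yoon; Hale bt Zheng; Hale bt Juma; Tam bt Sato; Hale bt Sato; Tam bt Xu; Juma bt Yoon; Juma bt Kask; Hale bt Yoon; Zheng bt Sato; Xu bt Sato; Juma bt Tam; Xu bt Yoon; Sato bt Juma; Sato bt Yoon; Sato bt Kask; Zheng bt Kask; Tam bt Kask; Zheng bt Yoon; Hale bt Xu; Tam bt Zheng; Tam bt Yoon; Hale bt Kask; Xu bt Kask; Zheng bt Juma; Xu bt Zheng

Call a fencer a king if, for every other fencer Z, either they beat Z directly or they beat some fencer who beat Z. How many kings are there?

Tam reaches everyone (king).
Zheng cannot reach Xu, Hale in two steps.
Sato cannot reach Zheng, Xu, Hale in two steps.
Xu cannot reach Hale in two steps.
Juma reaches everyone (king).
Yoon cannot reach Tam, Zheng, Sato, Xu, Juma, Kask, Hale in two steps.
Kask cannot reach Tam, Zheng, Sato, Xu, Juma, Hale in two steps.
Hale reaches everyone (king).
Kings: Tam, Juma, Hale — 3.

3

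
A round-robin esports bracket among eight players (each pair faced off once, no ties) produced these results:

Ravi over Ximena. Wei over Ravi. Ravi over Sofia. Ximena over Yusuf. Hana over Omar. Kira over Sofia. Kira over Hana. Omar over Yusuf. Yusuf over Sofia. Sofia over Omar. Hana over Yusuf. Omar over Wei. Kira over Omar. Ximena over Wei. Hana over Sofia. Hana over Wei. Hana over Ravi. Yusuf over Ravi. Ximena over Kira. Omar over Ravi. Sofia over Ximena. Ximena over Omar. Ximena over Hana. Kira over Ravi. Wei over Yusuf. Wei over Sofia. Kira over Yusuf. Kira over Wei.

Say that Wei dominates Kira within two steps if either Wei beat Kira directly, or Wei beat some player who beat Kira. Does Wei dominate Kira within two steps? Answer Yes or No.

Wei did not beat Kira directly.
Wei beat Yusuf, Ravi, Sofia, but each of them lost to Kira. No two-step path.

No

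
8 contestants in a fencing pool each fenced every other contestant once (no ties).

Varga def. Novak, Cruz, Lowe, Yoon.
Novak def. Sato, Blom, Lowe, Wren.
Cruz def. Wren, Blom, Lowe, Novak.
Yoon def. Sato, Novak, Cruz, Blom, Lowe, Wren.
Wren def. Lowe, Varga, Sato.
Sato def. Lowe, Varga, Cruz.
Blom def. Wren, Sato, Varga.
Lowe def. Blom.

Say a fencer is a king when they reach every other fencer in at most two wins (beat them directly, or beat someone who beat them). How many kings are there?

5

Lowe cannot reach Novak, Cruz, Yoon in two steps.
Sato reaches everyone (king).
Novak cannot reach Yoon in two steps.
Varga reaches everyone (king).
Cruz cannot reach Yoon in two steps.
Wren reaches everyone (king).
Blom reaches everyone (king).
Yoon reaches everyone (king).
Kings: Sato, Varga, Wren, Blom, Yoon — 5.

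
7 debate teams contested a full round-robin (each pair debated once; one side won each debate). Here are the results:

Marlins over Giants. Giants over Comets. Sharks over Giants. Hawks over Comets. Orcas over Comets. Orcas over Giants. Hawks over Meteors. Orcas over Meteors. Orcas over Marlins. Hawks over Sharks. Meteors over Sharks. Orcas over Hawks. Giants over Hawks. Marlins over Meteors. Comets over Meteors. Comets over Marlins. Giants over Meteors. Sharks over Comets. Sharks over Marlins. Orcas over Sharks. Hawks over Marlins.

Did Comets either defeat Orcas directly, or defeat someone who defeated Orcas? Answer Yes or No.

Comets did not beat Orcas directly.
Comets beat Meteors, Marlins, but each of them lost to Orcas. No two-step path.

No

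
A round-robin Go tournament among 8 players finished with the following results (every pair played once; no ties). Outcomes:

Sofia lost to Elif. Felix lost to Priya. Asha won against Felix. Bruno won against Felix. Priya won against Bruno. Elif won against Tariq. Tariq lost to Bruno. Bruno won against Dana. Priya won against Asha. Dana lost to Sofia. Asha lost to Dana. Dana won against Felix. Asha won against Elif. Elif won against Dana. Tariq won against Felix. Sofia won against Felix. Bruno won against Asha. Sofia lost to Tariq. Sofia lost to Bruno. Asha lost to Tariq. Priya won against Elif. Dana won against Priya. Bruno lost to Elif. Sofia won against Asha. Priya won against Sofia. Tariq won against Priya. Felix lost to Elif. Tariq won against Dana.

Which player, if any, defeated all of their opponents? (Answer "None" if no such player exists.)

None

Highest win total is Tariq with 5 (out of 7 possible).
Tariq lost to Bruno, Elif, so no player went undefeated.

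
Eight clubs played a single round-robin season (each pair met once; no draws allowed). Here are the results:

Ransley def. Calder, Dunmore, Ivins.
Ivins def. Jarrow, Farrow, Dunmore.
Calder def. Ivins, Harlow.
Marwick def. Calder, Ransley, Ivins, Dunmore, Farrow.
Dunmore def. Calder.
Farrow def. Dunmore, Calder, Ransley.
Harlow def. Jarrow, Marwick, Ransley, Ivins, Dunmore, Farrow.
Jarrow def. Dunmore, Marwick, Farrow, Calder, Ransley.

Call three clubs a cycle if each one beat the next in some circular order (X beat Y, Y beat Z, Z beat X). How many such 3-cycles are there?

11

Win totals: Harlow 6, Ivins 3, Calder 2, Jarrow 5, Farrow 3, Dunmore 1, Marwick 5, Ransley 3.
A club with w wins dominates both others in C(w,2) triples; summing gives 15 + 3 + 1 + 10 + 3 + 0 + 10 + 3 = 45 transitive triples.
Total triples C(8,3) = 56, so cyclic triples = 56 − 45 = 11.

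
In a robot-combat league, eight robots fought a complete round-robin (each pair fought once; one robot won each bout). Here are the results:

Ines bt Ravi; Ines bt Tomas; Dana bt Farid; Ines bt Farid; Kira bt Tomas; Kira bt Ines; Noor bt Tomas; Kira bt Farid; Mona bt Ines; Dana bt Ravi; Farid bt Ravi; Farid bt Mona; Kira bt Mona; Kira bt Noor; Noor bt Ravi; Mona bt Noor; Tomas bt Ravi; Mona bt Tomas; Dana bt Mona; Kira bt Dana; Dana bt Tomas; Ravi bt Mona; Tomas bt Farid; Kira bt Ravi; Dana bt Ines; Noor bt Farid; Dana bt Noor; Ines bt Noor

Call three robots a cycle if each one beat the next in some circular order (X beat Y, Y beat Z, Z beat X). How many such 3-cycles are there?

6

Win totals: Ravi 1, Noor 3, Kira 7, Tomas 2, Farid 2, Dana 6, Mona 3, Ines 4.
A robot with w wins dominates both others in C(w,2) triples; summing gives 0 + 3 + 21 + 1 + 1 + 15 + 3 + 6 = 50 transitive triples.
Total triples C(8,3) = 56, so cyclic triples = 56 − 50 = 6.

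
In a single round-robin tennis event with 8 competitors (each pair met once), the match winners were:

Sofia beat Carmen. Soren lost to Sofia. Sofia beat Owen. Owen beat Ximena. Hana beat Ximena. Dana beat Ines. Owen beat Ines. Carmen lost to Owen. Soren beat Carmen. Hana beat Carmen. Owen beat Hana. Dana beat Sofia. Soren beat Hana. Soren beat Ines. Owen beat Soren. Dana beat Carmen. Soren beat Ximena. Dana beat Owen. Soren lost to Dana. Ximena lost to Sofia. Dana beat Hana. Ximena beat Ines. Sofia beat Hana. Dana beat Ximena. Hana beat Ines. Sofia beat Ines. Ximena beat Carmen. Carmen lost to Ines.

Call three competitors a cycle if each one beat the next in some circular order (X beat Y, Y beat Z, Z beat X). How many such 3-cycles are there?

0

Win totals: Ines 1, Dana 7, Hana 3, Ximena 2, Sofia 6, Carmen 0, Owen 5, Soren 4.
A competitor with w wins dominates both others in C(w,2) triples; summing gives 0 + 21 + 3 + 1 + 15 + 0 + 10 + 6 = 56 transitive triples.
Total triples C(8,3) = 56, so cyclic triples = 56 − 56 = 0.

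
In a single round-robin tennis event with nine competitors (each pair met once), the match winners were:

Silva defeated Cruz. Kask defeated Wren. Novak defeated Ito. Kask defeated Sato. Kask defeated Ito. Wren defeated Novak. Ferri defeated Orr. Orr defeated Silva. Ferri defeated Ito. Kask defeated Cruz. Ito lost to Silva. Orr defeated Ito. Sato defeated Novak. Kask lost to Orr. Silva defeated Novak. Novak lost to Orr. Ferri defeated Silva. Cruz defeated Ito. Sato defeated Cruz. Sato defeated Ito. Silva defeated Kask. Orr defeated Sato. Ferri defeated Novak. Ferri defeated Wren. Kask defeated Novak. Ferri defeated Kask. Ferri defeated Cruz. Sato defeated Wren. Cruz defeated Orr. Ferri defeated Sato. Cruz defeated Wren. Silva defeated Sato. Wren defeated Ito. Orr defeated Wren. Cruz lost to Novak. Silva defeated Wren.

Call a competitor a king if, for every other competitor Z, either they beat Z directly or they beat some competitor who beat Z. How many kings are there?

1

Novak cannot reach Sato, Kask, Ferri, Silva in two steps.
Ito cannot reach Novak, Orr, Sato, Kask, Cruz, Ferri, Wren, Silva in two steps.
Orr cannot reach Ferri in two steps.
Sato cannot reach Kask, Ferri, Silva in two steps.
Kask cannot reach Ferri, Silva in two steps.
Cruz cannot reach Ferri in two steps.
Ferri reaches everyone (king).
Wren cannot reach Orr, Sato, Kask, Ferri, Silva in two steps.
Silva cannot reach Ferri in two steps.
Kings: Ferri — 1.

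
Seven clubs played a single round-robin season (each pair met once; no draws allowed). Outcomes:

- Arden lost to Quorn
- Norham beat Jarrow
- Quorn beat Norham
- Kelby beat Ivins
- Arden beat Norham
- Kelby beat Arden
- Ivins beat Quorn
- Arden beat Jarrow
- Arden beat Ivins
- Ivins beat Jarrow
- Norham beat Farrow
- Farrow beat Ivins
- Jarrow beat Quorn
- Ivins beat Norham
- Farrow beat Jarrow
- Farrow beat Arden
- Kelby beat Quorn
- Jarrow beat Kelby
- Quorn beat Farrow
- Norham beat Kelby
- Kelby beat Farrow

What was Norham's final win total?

Norham's results: beat Jarrow, Kelby, Farrow; lost to Quorn, Arden, Ivins.
That is 3 wins.

3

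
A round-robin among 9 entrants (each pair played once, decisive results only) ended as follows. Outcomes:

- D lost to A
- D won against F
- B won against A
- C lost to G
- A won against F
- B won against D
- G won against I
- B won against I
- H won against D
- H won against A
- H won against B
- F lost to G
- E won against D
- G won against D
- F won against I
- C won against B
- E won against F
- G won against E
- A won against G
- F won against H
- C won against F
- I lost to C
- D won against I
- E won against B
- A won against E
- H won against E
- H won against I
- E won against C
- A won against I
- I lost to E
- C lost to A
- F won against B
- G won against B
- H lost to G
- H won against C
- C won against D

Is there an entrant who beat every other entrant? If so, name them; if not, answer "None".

None

Highest win total is G with 7 (out of 8 possible).
G lost to A, so no entrant went undefeated.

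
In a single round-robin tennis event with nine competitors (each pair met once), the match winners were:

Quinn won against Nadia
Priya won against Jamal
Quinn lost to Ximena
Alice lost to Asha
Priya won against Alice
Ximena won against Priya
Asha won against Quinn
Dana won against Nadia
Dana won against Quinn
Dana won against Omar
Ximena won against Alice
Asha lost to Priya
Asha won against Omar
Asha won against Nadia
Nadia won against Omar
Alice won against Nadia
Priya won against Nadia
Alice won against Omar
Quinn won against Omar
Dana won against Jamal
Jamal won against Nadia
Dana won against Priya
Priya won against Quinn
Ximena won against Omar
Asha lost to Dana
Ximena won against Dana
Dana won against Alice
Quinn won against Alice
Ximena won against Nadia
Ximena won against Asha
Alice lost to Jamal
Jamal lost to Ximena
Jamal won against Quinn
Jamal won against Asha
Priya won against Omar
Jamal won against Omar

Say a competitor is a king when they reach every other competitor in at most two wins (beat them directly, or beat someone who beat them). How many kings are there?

1

Asha cannot reach Dana, Ximena, Jamal, Priya in two steps.
Alice cannot reach Asha, Dana, Ximena, Jamal, Priya, Quinn in two steps.
Dana cannot reach Ximena in two steps.
Ximena reaches everyone (king).
Jamal cannot reach Dana, Ximena, Priya in two steps.
Priya cannot reach Dana, Ximena in two steps.
Omar cannot reach Asha, Alice, Dana, Ximena, Jamal, Priya, Nadia, Quinn in two steps.
Nadia cannot reach Asha, Alice, Dana, Ximena, Jamal, Priya, Quinn in two steps.
Quinn cannot reach Asha, Dana, Ximena, Jamal, Priya in two steps.
Kings: Ximena — 1.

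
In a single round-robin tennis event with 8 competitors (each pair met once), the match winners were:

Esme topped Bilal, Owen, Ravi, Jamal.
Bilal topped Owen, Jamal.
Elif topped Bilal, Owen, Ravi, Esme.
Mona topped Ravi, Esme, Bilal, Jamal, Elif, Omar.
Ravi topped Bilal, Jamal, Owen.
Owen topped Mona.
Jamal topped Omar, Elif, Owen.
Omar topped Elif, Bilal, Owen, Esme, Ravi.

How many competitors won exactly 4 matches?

Win totals: Jamal 3, Omar 5, Elif 4, Owen 1, Mona 6, Bilal 2, Esme 4, Ravi 3.
Exactly 4: Elif, Esme — 2 competitors.

2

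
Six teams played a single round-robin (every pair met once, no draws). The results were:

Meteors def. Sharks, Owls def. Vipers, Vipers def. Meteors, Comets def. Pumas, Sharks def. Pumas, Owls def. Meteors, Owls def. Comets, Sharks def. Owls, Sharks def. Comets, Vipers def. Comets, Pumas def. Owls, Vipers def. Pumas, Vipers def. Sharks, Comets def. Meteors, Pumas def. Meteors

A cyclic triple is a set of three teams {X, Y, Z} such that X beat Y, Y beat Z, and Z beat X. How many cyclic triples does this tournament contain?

Of the C(6,3) = 20 triples, the cyclic ones are: {Sharks, Comets, Meteors}; {Sharks, Meteors, Owls}; {Sharks, Meteors, Pumas}; {Sharks, Owls, Vipers}; {Comets, Owls, Pumas}; {Owls, Vipers, Pumas}.
That is 6.

6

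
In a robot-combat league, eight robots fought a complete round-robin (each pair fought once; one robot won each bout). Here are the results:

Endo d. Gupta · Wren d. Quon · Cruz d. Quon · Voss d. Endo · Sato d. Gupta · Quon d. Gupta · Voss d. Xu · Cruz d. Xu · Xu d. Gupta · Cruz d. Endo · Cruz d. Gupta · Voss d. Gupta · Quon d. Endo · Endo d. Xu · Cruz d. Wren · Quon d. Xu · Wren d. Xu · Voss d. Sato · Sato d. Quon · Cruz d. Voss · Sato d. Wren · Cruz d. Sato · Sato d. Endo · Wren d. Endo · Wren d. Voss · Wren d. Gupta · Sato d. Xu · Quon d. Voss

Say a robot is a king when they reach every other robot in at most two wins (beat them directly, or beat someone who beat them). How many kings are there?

Xu cannot reach Quon, Voss, Cruz, Sato, Endo, Wren in two steps.
Quon cannot reach Cruz, Wren in two steps.
Voss cannot reach Cruz in two steps.
Cruz reaches everyone (king).
Gupta cannot reach Xu, Quon, Voss, Cruz, Sato, Endo, Wren in two steps.
Sato cannot reach Cruz in two steps.
Endo cannot reach Quon, Voss, Cruz, Sato, Wren in two steps.
Wren cannot reach Cruz in two steps.
Kings: Cruz — 1.

1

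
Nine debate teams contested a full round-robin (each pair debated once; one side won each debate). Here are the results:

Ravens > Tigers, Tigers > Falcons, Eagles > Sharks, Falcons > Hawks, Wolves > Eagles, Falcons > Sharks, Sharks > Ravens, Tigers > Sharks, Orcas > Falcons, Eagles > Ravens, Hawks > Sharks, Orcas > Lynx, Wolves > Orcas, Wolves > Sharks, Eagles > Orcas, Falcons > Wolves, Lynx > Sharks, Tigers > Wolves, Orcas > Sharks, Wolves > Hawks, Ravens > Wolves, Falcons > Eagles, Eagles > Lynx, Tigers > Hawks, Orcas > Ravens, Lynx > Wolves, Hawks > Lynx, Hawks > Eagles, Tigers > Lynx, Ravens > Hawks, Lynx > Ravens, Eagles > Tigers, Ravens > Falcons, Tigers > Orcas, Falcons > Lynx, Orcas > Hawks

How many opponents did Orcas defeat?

5

Orcas' results: beat Lynx, Sharks, Falcons, Ravens, Hawks; lost to Wolves, Eagles, Tigers.
That is 5 wins.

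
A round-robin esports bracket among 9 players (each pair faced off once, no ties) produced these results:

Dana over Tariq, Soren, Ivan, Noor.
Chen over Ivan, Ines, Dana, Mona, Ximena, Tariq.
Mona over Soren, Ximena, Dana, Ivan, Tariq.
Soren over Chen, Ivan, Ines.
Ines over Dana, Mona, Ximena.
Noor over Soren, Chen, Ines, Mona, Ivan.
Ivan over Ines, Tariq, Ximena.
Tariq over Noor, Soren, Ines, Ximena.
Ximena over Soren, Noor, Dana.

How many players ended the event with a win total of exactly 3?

Win totals: Ines 3, Chen 6, Ximena 3, Soren 3, Dana 4, Tariq 4, Ivan 3, Mona 5, Noor 5.
Exactly 3: Ines, Ximena, Soren, Ivan — 4 players.

4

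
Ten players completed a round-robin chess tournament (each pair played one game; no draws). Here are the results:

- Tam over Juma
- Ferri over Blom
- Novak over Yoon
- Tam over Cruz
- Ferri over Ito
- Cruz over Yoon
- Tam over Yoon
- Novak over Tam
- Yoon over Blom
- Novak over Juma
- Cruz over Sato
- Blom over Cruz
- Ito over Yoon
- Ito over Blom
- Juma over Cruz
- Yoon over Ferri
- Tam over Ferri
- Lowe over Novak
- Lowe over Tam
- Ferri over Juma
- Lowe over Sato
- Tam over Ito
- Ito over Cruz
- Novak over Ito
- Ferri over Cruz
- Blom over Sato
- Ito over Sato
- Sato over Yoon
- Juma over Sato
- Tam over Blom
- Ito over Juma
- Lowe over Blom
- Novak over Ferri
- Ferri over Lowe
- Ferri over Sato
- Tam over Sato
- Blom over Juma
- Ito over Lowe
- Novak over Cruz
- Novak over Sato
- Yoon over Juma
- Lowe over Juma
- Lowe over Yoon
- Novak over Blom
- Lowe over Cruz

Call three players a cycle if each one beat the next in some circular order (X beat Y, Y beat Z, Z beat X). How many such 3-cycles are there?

Win totals: Cruz 2, Novak 8, Sato 1, Blom 3, Yoon 3, Lowe 7, Ferri 6, Tam 7, Juma 2, Ito 6.
A player with w wins dominates both others in C(w,2) triples; summing gives 1 + 28 + 0 + 3 + 3 + 21 + 15 + 21 + 1 + 15 = 108 transitive triples.
Total triples C(10,3) = 120, so cyclic triples = 120 − 108 = 12.

12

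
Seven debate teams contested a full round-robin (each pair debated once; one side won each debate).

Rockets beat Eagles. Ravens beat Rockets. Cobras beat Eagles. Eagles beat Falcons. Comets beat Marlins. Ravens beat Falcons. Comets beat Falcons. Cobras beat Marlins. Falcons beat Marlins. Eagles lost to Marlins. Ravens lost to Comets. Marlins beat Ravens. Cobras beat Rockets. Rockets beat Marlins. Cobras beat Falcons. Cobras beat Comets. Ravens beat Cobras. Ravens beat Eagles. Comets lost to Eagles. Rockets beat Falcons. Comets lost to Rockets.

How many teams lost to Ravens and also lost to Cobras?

Ravens beat: Falcons, Rockets, Cobras, Eagles.
Cobras beat: Comets, Falcons, Rockets, Eagles, Marlins.
Both beat: Falcons, Rockets, Eagles — 3.

3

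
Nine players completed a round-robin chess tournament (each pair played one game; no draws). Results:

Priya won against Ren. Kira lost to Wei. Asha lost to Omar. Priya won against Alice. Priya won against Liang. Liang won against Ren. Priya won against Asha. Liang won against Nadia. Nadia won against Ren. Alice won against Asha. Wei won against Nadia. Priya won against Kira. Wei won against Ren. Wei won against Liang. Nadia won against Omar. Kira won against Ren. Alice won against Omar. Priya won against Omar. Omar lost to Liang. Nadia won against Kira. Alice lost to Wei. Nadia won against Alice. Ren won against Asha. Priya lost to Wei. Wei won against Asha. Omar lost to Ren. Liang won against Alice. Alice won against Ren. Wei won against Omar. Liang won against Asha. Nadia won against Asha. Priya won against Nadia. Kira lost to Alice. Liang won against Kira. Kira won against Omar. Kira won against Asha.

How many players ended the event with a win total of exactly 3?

1

Win totals: Asha 0, Liang 6, Priya 7, Omar 1, Wei 8, Alice 4, Kira 3, Ren 2, Nadia 5.
Exactly 3: Kira — 1 player.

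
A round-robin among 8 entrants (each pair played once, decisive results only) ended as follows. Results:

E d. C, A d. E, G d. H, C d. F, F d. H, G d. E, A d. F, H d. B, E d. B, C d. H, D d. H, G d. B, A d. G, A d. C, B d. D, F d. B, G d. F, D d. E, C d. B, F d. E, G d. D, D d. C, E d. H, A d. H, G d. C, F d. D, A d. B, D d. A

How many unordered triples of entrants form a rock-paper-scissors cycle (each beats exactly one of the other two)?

8

Win totals: A 6, B 1, C 3, D 4, E 3, F 4, G 6, H 1.
An entrant with w wins dominates both others in C(w,2) triples; summing gives 15 + 0 + 3 + 6 + 3 + 6 + 15 + 0 = 48 transitive triples.
Total triples C(8,3) = 56, so cyclic triples = 56 − 48 = 8.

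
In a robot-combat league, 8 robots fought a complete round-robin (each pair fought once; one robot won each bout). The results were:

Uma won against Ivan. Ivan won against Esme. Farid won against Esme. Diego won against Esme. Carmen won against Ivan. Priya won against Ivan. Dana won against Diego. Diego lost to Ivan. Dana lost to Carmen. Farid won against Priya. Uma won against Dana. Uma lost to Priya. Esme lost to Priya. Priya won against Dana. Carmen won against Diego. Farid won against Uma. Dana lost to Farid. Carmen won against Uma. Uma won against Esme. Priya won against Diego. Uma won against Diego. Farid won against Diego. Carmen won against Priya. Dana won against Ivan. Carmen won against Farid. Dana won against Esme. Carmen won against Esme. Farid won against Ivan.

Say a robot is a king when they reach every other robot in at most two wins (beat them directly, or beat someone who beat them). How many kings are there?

1

Carmen reaches everyone (king).
Uma cannot reach Carmen, Priya, Farid in two steps.
Priya cannot reach Carmen, Farid in two steps.
Diego cannot reach Carmen, Uma, Priya, Farid, Dana, Ivan in two steps.
Esme cannot reach Carmen, Uma, Priya, Diego, Farid, Dana, Ivan in two steps.
Farid cannot reach Carmen in two steps.
Dana cannot reach Carmen, Uma, Priya, Farid in two steps.
Ivan cannot reach Carmen, Uma, Priya, Farid, Dana in two steps.
Kings: Carmen — 1.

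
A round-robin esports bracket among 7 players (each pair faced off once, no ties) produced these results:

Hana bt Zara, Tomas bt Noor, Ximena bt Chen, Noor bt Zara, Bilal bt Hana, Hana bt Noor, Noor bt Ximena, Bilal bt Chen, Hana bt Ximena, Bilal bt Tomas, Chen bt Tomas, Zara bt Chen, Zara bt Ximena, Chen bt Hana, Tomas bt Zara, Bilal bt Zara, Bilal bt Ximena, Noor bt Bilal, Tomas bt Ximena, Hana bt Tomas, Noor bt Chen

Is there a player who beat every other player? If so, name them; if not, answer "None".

Highest win total is Bilal with 5 (out of 6 possible).
Bilal lost to Noor, so no player went undefeated.

None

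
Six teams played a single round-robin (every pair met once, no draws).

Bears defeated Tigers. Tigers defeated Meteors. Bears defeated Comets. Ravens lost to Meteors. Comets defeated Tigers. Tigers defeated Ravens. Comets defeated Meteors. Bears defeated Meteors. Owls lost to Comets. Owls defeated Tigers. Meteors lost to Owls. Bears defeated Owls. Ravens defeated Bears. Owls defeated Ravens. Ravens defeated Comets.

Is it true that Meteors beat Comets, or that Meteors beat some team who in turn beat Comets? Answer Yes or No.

Meteors did not beat Comets directly.
Meteors beat Ravens. Of those, Ravens beat Comets.

Yes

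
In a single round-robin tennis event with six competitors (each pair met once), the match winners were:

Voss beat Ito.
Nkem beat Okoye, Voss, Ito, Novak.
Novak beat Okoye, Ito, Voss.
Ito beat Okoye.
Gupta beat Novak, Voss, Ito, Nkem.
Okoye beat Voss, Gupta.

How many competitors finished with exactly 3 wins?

Win totals: Voss 1, Ito 1, Okoye 2, Nkem 4, Novak 3, Gupta 4.
Exactly 3: Novak — 1 competitor.

1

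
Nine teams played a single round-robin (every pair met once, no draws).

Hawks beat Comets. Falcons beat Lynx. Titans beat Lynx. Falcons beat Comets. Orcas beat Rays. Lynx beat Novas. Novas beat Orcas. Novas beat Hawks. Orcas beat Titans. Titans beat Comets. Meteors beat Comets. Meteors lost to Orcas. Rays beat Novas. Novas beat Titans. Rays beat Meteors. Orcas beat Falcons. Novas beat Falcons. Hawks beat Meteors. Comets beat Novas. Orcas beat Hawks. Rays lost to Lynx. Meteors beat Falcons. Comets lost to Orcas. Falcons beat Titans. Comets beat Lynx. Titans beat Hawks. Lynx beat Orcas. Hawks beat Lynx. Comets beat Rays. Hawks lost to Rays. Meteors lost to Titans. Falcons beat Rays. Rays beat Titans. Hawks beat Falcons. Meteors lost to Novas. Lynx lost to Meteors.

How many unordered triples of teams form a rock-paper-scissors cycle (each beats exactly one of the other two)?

26

Win totals: Falcons 4, Lynx 3, Hawks 4, Comets 3, Rays 4, Meteors 3, Titans 4, Novas 5, Orcas 6.
A team with w wins dominates both others in C(w,2) triples; summing gives 6 + 3 + 6 + 3 + 6 + 3 + 6 + 10 + 15 = 58 transitive triples.
Total triples C(9,3) = 84, so cyclic triples = 84 − 58 = 26.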